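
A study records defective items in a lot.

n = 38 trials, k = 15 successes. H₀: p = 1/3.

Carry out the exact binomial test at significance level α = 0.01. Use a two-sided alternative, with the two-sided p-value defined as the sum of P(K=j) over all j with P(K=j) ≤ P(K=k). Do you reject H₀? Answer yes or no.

reject H₀: no

Exact binomial: n=38, k=15, p₀=1/3=0.3333
P(X=j) = C(n,j)·p₀^j·(1−p₀)^(n−j); p = Σ P(X=j) over j with P(X=j) ≤ P(X=15)
p-value (two-sided) = 0.49134
At α=0.01: p ≥ α → fail to reject H₀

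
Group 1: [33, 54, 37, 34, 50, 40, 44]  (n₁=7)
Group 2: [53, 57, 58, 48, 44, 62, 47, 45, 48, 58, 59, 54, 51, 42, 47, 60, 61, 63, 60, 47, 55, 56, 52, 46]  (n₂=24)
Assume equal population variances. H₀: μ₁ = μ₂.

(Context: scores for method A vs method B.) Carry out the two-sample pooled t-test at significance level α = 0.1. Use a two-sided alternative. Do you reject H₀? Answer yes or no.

x̄₁=41.714, s₁=8.015, n₁=7
x̄₂=53.042, s₂=6.383, n₂=24
s_p² = [6·8.015² + 23·6.383²]/29 = 45.5995
SE = √(s_p²·(1/7+1/24)) = 2.9007
t = (41.714−53.042)/2.9007 = -3.9050
df = 29
p-value (two-sided) = 0.00052
At α=0.1: p < α → reject H₀

reject H₀: yes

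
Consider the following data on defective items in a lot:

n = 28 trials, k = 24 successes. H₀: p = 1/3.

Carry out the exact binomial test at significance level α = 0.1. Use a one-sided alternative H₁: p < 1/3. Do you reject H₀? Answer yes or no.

Exact binomial: n=28, k=24, p₀=1/3=0.3333
P(X≤24) from Σ C(n,i)·p₀^i·(1−p₀)^(n−i)
p-value (one-sided, H₁ less) = 1.00000
At α=0.1: p ≥ α → fail to reject H₀

reject H₀: no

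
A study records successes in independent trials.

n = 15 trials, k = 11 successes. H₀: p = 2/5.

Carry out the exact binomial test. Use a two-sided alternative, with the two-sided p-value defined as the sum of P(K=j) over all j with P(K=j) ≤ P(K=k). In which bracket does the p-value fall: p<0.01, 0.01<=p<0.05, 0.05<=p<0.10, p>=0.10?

Exact binomial: n=15, k=11, p₀=2/5=0.4000
P(X=j) = C(n,j)·p₀^j·(1−p₀)^(n−j); p = Σ P(X=j) over j with P(X=j) ≤ P(X=11)
p-value (two-sided) = 0.01452
→ bracket: 0.01<=p<0.05

p-value bracket: 0.01<=p<0.05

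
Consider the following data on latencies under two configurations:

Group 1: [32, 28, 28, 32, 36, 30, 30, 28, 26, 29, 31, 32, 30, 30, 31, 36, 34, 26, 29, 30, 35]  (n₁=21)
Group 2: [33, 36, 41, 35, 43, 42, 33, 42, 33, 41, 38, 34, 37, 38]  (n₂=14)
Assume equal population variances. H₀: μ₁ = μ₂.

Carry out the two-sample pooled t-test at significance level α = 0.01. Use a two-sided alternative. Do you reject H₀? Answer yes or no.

reject H₀: yes

x̄₁=30.619, s₁=2.872, n₁=21
x̄₂=37.571, s₂=3.694, n₂=14
s_p² = [20·2.872² + 13·3.694²]/33 = 10.3752
SE = √(s_p²·(1/21+1/14)) = 1.1114
t = (30.619−37.571)/1.1114 = -6.2557
df = 33
p-value (two-sided) = 0.00000
At α=0.01: p < α → reject H₀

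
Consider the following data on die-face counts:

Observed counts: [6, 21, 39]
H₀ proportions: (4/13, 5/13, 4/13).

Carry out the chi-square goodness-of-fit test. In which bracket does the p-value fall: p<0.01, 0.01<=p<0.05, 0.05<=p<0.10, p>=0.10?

p-value bracket: p<0.01

n = 66; E_i = n·p_i = [20.31, 25.38, 20.31]
χ² = (6−20.31)²/20.31 + (21−25.38)²/25.38 + (39−20.31)²/20.31 = 28.0432
df = 2
p-value (upper-tail) = 0.00000
→ bracket: p<0.01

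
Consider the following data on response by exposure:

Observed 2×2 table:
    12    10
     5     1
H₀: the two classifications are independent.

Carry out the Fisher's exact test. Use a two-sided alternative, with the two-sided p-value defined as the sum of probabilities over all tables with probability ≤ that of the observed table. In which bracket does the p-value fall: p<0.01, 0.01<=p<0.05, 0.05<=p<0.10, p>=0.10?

Margins: r₁=22, r₂=6, c₁=17, c₂=11, n=28
p_obs = C(22,12)·C(6,5)/C(28,17); sum pmf over tables with pmf ≤ p_obs
p-value (two-sided) = 0.35473
→ bracket: p>=0.10

p-value bracket: p>=0.10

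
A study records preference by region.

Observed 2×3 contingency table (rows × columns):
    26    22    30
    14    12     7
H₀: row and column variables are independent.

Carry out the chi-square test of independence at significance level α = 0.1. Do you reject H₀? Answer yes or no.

reject H₀: no

Row totals [78, 33], col totals [40, 34, 37], n=111
χ² = (26−28.11)²/28.11 + (22−23.89)²/23.89 + (30−26.00)²/26.00 + (14−11.89)²/11.89 + (12−10.11)²/10.11 + (7−11.00)²/11.00 = 3.1057
df = 2
p-value (upper-tail) = 0.21165
At α=0.1: p ≥ α → fail to reject H₀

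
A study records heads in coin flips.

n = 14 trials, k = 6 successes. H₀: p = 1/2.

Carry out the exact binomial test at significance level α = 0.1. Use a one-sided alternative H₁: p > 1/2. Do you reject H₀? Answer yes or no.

Exact binomial: n=14, k=6, p₀=1/2=0.5000
P(X≥6) from Σ C(n,i)·p₀^i·(1−p₀)^(n−i)
p-value (one-sided, H₁ greater) = 0.78802
At α=0.1: p ≥ α → fail to reject H₀

reject H₀: no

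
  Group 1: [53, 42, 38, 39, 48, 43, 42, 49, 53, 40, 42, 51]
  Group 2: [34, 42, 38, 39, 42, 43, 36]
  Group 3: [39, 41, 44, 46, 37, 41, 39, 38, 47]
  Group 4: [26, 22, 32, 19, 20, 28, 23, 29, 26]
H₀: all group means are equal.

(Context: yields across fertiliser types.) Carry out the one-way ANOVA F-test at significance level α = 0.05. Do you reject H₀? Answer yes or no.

Group means [45.00, 39.14, 41.33, 25.00], grand mean 38.135
SSB = Σnᵢ(x̄ᵢ−x̄)² = 2217.467; SSW = ΣΣ(x−x̄ᵢ)² = 650.857
MSB = 2217.467/3 = 739.1557; MSW = 650.857/33 = 19.7229
F = MSB/MSW = 37.4769
df = (3, 33)
p-value (upper-tail) = 0.00000
At α=0.05: p < α → reject H₀

reject H₀: yes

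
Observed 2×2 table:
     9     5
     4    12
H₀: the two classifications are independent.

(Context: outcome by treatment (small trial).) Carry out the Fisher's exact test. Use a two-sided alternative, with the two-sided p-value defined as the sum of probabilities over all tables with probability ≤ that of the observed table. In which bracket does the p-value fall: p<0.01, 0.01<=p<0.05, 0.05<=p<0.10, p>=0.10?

p-value bracket: 0.05<=p<0.10

Margins: r₁=14, r₂=16, c₁=13, c₂=17, n=30
p_obs = C(14,9)·C(16,4)/C(30,13); sum pmf over tables with pmf ≤ p_obs
p-value (two-sided) = 0.06336
→ bracket: 0.05<=p<0.10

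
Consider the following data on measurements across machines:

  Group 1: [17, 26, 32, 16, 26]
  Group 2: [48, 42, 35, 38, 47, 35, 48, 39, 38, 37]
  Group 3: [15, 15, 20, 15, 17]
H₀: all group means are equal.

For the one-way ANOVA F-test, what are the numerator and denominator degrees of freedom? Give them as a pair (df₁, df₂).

degrees of freedom = [2, 17]

k = 3 groups, N = 20 total
df = (k−1, N−k) = (3−1, 20−3) = (2, 17)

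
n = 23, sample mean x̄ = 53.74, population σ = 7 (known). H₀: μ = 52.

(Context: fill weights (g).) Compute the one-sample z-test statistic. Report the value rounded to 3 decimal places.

SE = σ/√n = 7/√23 = 1.4596
z = (x̄−μ₀)/SE = (53.74−52)/1.4596 = 1.1921

test statistic = 1.192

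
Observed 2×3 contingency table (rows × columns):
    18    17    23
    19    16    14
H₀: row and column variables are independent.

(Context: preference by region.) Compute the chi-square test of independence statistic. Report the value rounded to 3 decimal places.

Row totals [58, 49], col totals [37, 33, 37], n=107
χ² = (18−20.06)²/20.06 + (17−17.89)²/17.89 + (23−20.06)²/20.06 + (19−16.94)²/16.94 + (16−15.11)²/15.11 + (14−16.94)²/16.94 = 1.5001
df = 2

test statistic = 1.500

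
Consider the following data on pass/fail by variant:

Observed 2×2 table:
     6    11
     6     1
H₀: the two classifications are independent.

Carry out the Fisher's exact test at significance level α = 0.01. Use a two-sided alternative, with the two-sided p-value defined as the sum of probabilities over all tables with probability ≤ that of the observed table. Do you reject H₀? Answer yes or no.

reject H₀: no

Margins: r₁=17, r₂=7, c₁=12, c₂=12, n=24
p_obs = C(17,6)·C(7,6)/C(24,12); sum pmf over tables with pmf ≤ p_obs
p-value (two-sided) = 0.06865
At α=0.01: p ≥ α → fail to reject H₀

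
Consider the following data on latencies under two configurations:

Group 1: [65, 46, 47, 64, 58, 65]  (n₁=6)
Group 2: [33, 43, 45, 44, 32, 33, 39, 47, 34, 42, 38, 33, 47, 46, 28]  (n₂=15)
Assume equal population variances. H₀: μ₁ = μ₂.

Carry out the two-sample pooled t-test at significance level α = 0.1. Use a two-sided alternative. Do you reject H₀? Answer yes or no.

x̄₁=57.500, s₁=8.916, n₁=6
x̄₂=38.933, s₂=6.364, n₂=15
s_p² = [5·8.916² + 14·6.364²]/19 = 50.7596
SE = √(s_p²·(1/6+1/15)) = 3.4415
t = (57.500−38.933)/3.4415 = 5.3949
df = 19
p-value (two-sided) = 0.00003
At α=0.1: p < α → reject H₀

reject H₀: yes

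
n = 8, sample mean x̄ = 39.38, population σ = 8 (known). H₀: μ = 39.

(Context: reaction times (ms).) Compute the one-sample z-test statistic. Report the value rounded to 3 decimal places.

test statistic = 0.134

SE = σ/√n = 8/√8 = 2.8284
z = (x̄−μ₀)/SE = (39.38−39)/2.8284 = 0.1344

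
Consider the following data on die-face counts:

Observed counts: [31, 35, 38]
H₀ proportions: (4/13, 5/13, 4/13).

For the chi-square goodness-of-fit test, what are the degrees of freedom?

df = k − 1 = 3 − 1 = 2

degrees of freedom = 2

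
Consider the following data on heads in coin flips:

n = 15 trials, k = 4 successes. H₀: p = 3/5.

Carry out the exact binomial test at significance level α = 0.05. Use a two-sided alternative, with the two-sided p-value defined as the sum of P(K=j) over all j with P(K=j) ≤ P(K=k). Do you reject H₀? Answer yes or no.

Exact binomial: n=15, k=4, p₀=3/5=0.6000
P(X=j) = C(n,j)·p₀^j·(1−p₀)^(n−j); p = Σ P(X=j) over j with P(X=j) ≤ P(X=4)
p-value (two-sided) = 0.01452
At α=0.05: p < α → reject H₀

reject H₀: yes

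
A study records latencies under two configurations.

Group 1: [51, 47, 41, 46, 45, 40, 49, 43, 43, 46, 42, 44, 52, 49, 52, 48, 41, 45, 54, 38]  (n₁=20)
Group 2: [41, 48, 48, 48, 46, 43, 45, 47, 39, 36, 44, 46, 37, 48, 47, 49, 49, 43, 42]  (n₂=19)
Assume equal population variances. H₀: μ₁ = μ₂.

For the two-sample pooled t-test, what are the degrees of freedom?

degrees of freedom = 37

df = n₁ + n₂ − 2 = 20 + 19 − 2 = 37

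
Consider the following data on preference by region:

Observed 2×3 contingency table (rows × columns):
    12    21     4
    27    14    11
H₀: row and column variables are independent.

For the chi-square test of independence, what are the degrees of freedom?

degrees of freedom = 2

df = (r−1)(c−1) = (2−1)·(3−1) = 2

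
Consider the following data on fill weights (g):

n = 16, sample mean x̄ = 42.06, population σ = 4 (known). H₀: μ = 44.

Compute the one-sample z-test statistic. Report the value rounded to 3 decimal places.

SE = σ/√n = 4/√16 = 1.0000
z = (x̄−μ₀)/SE = (42.06−44)/1.0000 = -1.9400

test statistic = -1.940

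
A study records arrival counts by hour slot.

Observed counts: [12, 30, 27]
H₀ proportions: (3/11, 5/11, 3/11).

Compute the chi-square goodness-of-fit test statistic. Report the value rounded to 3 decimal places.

test statistic = 6.087

n = 69; E_i = n·p_i = [18.82, 31.36, 18.82]
χ² = (12−18.82)²/18.82 + (30−31.36)²/31.36 + (27−18.82)²/18.82 = 6.0870
df = 2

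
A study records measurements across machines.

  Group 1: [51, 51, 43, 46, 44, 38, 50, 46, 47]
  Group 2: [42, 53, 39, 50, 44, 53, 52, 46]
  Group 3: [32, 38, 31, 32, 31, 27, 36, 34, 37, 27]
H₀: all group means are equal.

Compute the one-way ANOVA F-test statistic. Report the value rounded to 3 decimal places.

Group means [46.22, 47.38, 32.50], grand mean 41.481
SSB = Σnᵢ(x̄ᵢ−x̄)² = 1286.810; SSW = ΣΣ(x−x̄ᵢ)² = 477.931
MSB = 1286.810/2 = 643.4051; MSW = 477.931/24 = 19.9138
F = MSB/MSW = 32.3096
df = (2, 24)

test statistic = 32.310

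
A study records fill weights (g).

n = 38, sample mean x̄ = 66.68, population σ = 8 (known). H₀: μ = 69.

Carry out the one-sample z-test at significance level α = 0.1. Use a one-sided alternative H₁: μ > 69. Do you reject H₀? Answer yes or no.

reject H₀: no

SE = σ/√n = 8/√38 = 1.2978
z = (x̄−μ₀)/SE = (66.68−69)/1.2978 = -1.7877
p-value (one-sided, H₁ greater) = 0.96309
At α=0.1: p ≥ α → fail to reject H₀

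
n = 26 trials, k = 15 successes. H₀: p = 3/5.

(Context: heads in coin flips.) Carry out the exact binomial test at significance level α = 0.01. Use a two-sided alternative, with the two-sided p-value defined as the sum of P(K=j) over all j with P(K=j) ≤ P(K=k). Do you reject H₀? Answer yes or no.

reject H₀: no

Exact binomial: n=26, k=15, p₀=3/5=0.6000
P(X=j) = C(n,j)·p₀^j·(1−p₀)^(n−j); p = Σ P(X=j) over j with P(X=j) ≤ P(X=15)
p-value (two-sided) = 0.84287
At α=0.01: p ≥ α → fail to reject H₀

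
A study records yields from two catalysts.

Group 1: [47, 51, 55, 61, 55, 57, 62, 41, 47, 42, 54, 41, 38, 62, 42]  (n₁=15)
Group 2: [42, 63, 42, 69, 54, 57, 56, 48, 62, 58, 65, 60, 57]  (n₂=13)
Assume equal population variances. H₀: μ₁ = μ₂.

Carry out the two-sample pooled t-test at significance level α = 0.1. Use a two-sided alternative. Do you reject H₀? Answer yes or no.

reject H₀: yes

x̄₁=50.333, s₁=8.347, n₁=15
x̄₂=56.385, s₂=8.242, n₂=13
s_p² = [14·8.347² + 12·8.242²]/26 = 68.8619
SE = √(s_p²·(1/15+1/13)) = 3.1445
t = (50.333−56.385)/3.1445 = -1.9244
df = 26
p-value (two-sided) = 0.06531
At α=0.1: p < α → reject H₀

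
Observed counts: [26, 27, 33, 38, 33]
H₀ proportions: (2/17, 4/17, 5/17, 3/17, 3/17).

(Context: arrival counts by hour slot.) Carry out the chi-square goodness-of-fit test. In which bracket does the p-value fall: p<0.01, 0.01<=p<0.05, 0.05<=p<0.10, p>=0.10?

p-value bracket: p<0.01

n = 157; E_i = n·p_i = [18.47, 36.94, 46.18, 27.71, 27.71]
χ² = (26−18.47)²/18.47 + (27−36.94)²/36.94 + (33−46.18)²/46.18 + (38−27.71)²/27.71 + (33−27.71)²/27.71 = 14.3409
df = 4
p-value (upper-tail) = 0.00628
→ bracket: p<0.01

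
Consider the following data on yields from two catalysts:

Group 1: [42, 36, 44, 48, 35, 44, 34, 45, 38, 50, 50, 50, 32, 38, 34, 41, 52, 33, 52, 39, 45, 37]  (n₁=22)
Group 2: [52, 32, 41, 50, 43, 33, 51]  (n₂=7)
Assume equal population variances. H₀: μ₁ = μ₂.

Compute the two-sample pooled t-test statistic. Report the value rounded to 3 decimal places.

test statistic = -0.449

x̄₁=41.773, s₁=6.597, n₁=22
x̄₂=43.143, s₂=8.355, n₂=7
s_p² = [21·6.597² + 6·8.355²]/27 = 49.3600
SE = √(s_p²·(1/22+1/7)) = 3.0488
t = (41.773−43.143)/3.0488 = -0.4494
df = 27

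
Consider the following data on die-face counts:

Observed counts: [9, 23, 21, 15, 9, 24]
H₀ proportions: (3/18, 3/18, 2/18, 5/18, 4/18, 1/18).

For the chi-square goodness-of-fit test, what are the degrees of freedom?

df = k − 1 = 6 − 1 = 5

degrees of freedom = 5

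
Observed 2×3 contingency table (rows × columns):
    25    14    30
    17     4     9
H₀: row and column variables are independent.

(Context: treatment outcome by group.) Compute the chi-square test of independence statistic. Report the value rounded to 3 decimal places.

test statistic = 3.579

Row totals [69, 30], col totals [42, 18, 39], n=99
χ² = (25−29.27)²/29.27 + (14−12.55)²/12.55 + (30−27.18)²/27.18 + (17−12.73)²/12.73 + (4−5.45)²/5.45 + (9−11.82)²/11.82 = 3.5788
df = 2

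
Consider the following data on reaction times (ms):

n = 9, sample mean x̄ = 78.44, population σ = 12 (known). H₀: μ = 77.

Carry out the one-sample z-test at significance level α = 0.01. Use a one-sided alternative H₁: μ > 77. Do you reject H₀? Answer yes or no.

reject H₀: no

SE = σ/√n = 12/√9 = 4.0000
z = (x̄−μ₀)/SE = (78.44−77)/4.0000 = 0.3600
p-value (one-sided, H₁ greater) = 0.35942
At α=0.01: p ≥ α → fail to reject H₀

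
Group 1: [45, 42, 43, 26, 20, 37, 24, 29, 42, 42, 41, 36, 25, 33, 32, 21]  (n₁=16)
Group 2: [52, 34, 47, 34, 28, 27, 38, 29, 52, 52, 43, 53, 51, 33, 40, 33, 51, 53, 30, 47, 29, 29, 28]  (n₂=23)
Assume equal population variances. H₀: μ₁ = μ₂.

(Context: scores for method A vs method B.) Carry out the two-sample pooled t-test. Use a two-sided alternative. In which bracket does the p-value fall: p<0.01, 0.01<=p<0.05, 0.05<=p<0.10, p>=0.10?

p-value bracket: 0.05<=p<0.10

x̄₁=33.625, s₁=8.539, n₁=16
x̄₂=39.696, s₂=10.025, n₂=23
s_p² = [15·8.539² + 22·10.025²]/37 = 89.3140
SE = √(s_p²·(1/16+1/23)) = 3.0766
t = (33.625−39.696)/3.0766 = -1.9732
df = 37
p-value (two-sided) = 0.05598
→ bracket: 0.05<=p<0.10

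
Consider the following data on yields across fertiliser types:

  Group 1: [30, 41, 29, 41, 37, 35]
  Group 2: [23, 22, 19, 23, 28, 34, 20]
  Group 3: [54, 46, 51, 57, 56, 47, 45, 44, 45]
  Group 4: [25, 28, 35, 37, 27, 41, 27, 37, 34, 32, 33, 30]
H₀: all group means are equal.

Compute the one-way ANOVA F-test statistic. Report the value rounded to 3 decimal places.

Group means [35.50, 24.14, 49.44, 32.17], grand mean 35.676
SSB = Σnᵢ(x̄ᵢ−x̄)² = 2785.195; SSW = ΣΣ(x−x̄ᵢ)² = 772.246
MSB = 2785.195/3 = 928.3984; MSW = 772.246/30 = 25.7415
F = MSB/MSW = 36.0662
df = (3, 30)

test statistic = 36.066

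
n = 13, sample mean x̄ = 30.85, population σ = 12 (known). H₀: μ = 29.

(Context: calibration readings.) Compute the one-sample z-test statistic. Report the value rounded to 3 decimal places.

test statistic = 0.556

SE = σ/√n = 12/√13 = 3.3282
z = (x̄−μ₀)/SE = (30.85−29)/3.3282 = 0.5559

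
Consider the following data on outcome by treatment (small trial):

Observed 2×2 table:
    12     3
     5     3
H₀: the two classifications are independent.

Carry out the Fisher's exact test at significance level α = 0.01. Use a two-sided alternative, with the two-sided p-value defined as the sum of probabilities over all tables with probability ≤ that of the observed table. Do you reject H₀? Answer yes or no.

Margins: r₁=15, r₂=8, c₁=17, c₂=6, n=23
p_obs = C(15,12)·C(8,5)/C(23,17); sum pmf over tables with pmf ≤ p_obs
p-value (two-sided) = 0.62139
At α=0.01: p ≥ α → fail to reject H₀

reject H₀: no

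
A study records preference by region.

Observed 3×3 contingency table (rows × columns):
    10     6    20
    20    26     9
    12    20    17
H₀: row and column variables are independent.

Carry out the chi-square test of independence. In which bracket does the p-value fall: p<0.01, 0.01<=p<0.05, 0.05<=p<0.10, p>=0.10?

Row totals [36, 55, 49], col totals [42, 52, 46], n=140
χ² = (10−10.80)²/10.80 + (6−13.37)²/13.37 + (20−11.83)²/11.83 + (20−16.50)²/16.50 + (26−20.43)²/20.43 + (9−18.07)²/18.07 + (12−14.70)²/14.70 + (20−18.20)²/18.20 + (17−16.10)²/16.10 = 17.3078
df = 4
p-value (upper-tail) = 0.00168
→ bracket: p<0.01

p-value bracket: p<0.01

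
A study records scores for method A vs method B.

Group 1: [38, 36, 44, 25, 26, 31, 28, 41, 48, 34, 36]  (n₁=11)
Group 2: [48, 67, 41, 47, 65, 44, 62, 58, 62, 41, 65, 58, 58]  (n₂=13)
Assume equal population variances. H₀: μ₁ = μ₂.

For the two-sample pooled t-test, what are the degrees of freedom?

df = n₁ + n₂ − 2 = 11 + 13 − 2 = 22

degrees of freedom = 22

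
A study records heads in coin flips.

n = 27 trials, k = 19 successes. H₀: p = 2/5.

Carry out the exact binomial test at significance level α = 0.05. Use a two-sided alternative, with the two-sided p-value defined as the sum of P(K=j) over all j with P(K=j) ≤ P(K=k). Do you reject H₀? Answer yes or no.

Exact binomial: n=27, k=19, p₀=2/5=0.4000
P(X=j) = C(n,j)·p₀^j·(1−p₀)^(n−j); p = Σ P(X=j) over j with P(X=j) ≤ P(X=19)
p-value (two-sided) = 0.00244
At α=0.05: p < α → reject H₀

reject H₀: yes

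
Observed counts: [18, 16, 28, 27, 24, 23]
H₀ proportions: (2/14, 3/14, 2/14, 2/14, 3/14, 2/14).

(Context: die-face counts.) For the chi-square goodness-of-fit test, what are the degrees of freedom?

degrees of freedom = 5

df = k − 1 = 6 − 1 = 5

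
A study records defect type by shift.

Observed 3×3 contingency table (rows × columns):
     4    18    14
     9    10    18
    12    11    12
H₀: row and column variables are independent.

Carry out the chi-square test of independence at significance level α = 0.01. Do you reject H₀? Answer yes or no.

reject H₀: no

Row totals [36, 37, 35], col totals [25, 39, 44], n=108
χ² = (4−8.33)²/8.33 + (18−13.00)²/13.00 + (14−14.67)²/14.67 + (9−8.56)²/8.56 + (10−13.36)²/13.36 + (18−15.07)²/15.07 + (12−8.10)²/8.10 + (11−12.64)²/12.64 + (12−14.26)²/14.26 = 8.0883
df = 4
p-value (upper-tail) = 0.08840
At α=0.01: p ≥ α → fail to reject H₀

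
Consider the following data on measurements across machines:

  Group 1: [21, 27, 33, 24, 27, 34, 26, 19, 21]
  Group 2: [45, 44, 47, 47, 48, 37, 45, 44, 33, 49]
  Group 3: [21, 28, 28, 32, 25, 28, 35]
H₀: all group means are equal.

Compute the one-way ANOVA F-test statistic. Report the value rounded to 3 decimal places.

Group means [25.78, 43.90, 28.14], grand mean 33.385
SSB = Σnᵢ(x̄ᵢ−x̄)² = 1818.841; SSW = ΣΣ(x−x̄ᵢ)² = 571.313
MSB = 1818.841/2 = 909.4206; MSW = 571.313/23 = 24.8397
F = MSB/MSW = 36.6116
df = (2, 23)

test statistic = 36.612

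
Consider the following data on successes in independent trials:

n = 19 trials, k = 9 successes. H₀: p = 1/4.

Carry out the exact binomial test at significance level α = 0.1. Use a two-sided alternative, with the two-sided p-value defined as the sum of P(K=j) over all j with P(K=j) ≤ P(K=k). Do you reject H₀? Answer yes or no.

Exact binomial: n=19, k=9, p₀=1/4=0.2500
P(X=j) = C(n,j)·p₀^j·(1−p₀)^(n−j); p = Σ P(X=j) over j with P(X=j) ≤ P(X=9)
p-value (two-sided) = 0.03298
At α=0.1: p < α → reject H₀

reject H₀: yes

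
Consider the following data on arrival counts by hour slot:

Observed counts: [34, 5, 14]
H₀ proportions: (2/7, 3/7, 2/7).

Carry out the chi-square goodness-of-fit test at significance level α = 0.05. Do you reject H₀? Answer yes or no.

n = 53; E_i = n·p_i = [15.14, 22.71, 15.14]
χ² = (34−15.14)²/15.14 + (5−22.71)²/22.71 + (14−15.14)²/15.14 = 37.3836
df = 2
p-value (upper-tail) = 0.00000
At α=0.05: p < α → reject H₀

reject H₀: yes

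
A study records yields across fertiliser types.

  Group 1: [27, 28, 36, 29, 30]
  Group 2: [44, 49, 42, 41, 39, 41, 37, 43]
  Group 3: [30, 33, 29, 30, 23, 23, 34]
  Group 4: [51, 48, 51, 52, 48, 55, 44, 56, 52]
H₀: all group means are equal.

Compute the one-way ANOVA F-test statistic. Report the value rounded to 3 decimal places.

test statistic = 55.771

Group means [30.00, 42.00, 28.86, 50.78], grand mean 39.483
SSB = Σnᵢ(x̄ᵢ−x̄)² = 2438.829; SSW = ΣΣ(x−x̄ᵢ)² = 364.413
MSB = 2438.829/3 = 812.9429; MSW = 364.413/25 = 14.5765
F = MSB/MSW = 55.7708
df = (3, 25)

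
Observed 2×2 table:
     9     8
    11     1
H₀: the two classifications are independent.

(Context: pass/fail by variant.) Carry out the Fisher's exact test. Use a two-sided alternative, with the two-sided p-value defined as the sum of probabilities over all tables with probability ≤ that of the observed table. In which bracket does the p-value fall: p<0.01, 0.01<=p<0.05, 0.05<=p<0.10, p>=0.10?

Margins: r₁=17, r₂=12, c₁=20, c₂=9, n=29
p_obs = C(17,9)·C(12,11)/C(29,20); sum pmf over tables with pmf ≤ p_obs
p-value (two-sided) = 0.04317
→ bracket: 0.01<=p<0.05

p-value bracket: 0.01<=p<0.05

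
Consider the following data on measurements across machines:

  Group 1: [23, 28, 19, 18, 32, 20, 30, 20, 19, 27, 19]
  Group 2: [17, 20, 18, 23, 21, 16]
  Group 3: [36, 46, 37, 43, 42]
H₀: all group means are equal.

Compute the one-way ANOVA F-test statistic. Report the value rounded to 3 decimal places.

Group means [23.18, 19.17, 40.80], grand mean 26.091
SSB = Σnᵢ(x̄ᵢ−x̄)² = 1462.548; SSW = ΣΣ(x−x̄ᵢ)² = 367.270
MSB = 1462.548/2 = 731.2742; MSW = 367.270/19 = 19.3300
F = MSB/MSW = 37.8311
df = (2, 19)

test statistic = 37.831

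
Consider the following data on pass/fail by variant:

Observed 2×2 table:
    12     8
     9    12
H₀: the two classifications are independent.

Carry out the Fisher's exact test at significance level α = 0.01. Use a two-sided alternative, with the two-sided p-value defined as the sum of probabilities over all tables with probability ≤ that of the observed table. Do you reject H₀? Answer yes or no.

reject H₀: no

Margins: r₁=20, r₂=21, c₁=21, c₂=20, n=41
p_obs = C(20,12)·C(21,9)/C(41,21); sum pmf over tables with pmf ≤ p_obs
p-value (two-sided) = 0.35430
At α=0.01: p ≥ α → fail to reject H₀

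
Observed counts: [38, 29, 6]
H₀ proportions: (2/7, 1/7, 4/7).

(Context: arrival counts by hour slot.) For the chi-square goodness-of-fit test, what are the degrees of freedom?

df = k − 1 = 3 − 1 = 2

degrees of freedom = 2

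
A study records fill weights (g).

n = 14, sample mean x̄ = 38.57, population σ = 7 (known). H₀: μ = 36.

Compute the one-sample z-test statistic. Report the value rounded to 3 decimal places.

test statistic = 1.374

SE = σ/√n = 7/√14 = 1.8708
z = (x̄−μ₀)/SE = (38.57−36)/1.8708 = 1.3737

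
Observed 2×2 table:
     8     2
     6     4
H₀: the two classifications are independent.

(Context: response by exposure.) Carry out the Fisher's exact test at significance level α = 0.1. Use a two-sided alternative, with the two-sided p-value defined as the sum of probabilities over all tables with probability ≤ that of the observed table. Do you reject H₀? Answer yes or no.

reject H₀: no

Margins: r₁=10, r₂=10, c₁=14, c₂=6, n=20
p_obs = C(10,8)·C(10,6)/C(20,14); sum pmf over tables with pmf ≤ p_obs
p-value (two-sided) = 0.62848
At α=0.1: p ≥ α → fail to reject H₀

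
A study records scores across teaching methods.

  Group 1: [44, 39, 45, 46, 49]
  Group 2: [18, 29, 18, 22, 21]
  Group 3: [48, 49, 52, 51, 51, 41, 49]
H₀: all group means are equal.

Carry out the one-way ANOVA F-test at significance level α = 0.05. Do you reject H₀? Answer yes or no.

Group means [44.60, 21.60, 48.71], grand mean 39.529
SSB = Σnᵢ(x̄ᵢ−x̄)² = 2326.407; SSW = ΣΣ(x−x̄ᵢ)² = 215.829
MSB = 2326.407/2 = 1163.2034; MSW = 215.829/14 = 15.4163
F = MSB/MSW = 75.4527
df = (2, 14)
p-value (upper-tail) = 0.00000
At α=0.05: p < α → reject H₀

reject H₀: yes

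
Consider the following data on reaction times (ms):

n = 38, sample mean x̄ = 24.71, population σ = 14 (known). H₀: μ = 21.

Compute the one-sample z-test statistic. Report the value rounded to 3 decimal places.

SE = σ/√n = 14/√38 = 2.2711
z = (x̄−μ₀)/SE = (24.71−21)/2.2711 = 1.6336

test statistic = 1.634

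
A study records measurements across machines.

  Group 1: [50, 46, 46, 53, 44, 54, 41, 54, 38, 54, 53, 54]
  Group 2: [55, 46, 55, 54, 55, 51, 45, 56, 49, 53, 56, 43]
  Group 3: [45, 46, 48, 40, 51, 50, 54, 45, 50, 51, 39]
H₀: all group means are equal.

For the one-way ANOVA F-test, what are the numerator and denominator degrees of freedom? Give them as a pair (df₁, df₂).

k = 3 groups, N = 35 total
df = (k−1, N−k) = (3−1, 35−3) = (2, 32)

degrees of freedom = [2, 32]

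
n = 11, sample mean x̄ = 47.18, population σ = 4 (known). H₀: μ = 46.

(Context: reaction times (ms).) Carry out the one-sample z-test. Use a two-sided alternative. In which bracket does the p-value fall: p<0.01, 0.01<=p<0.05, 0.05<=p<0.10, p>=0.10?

SE = σ/√n = 4/√11 = 1.2060
z = (x̄−μ₀)/SE = (47.18−46)/1.2060 = 0.9784
p-value (two-sided) = 0.32787
→ bracket: p>=0.10

p-value bracket: p>=0.10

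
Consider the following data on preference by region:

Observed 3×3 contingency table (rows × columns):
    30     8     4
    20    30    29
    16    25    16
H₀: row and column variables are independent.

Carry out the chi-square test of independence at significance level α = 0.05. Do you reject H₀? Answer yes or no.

reject H₀: yes

Row totals [42, 79, 57], col totals [66, 63, 49], n=178
χ² = (30−15.57)²/15.57 + (8−14.87)²/14.87 + (4−11.56)²/11.56 + (20−29.29)²/29.29 + (30−27.96)²/27.96 + (29−21.75)²/21.75 + (16−21.13)²/21.13 + (25−20.17)²/20.17 + (16−15.69)²/15.69 = 29.4047
df = 4
p-value (upper-tail) = 0.00001
At α=0.05: p < α → reject H₀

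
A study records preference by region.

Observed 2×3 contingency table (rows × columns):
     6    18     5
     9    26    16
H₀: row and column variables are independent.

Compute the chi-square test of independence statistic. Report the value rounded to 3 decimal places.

Row totals [29, 51], col totals [15, 44, 21], n=80
χ² = (6−5.44)²/5.44 + (18−15.95)²/15.95 + (5−7.61)²/7.61 + (9−9.56)²/9.56 + (26−28.05)²/28.05 + (16−13.39)²/13.39 = 1.9110
df = 2

test statistic = 1.911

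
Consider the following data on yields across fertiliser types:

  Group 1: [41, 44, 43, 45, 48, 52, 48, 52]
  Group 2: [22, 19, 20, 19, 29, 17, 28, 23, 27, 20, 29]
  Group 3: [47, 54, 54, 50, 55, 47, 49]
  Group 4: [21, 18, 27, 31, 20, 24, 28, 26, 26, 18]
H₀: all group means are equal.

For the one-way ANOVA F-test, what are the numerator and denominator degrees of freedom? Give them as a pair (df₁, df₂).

degrees of freedom = [3, 32]

k = 4 groups, N = 36 total
df = (k−1, N−k) = (4−1, 36−4) = (3, 32)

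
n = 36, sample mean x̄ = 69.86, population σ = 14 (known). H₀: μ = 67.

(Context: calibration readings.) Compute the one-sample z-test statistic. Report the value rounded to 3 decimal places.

SE = σ/√n = 14/√36 = 2.3333
z = (x̄−μ₀)/SE = (69.86−67)/2.3333 = 1.2257

test statistic = 1.226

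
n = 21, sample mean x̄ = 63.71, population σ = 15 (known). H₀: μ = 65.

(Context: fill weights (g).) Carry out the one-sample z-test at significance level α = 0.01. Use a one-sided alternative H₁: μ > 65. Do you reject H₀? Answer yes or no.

SE = σ/√n = 15/√21 = 3.2733
z = (x̄−μ₀)/SE = (63.71−65)/3.2733 = -0.3941
p-value (one-sided, H₁ greater) = 0.65325
At α=0.01: p ≥ α → fail to reject H₀

reject H₀: no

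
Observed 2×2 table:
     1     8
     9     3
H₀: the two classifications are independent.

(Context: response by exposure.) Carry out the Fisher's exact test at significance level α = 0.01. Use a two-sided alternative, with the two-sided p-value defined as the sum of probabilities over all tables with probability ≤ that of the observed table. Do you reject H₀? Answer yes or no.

reject H₀: yes

Margins: r₁=9, r₂=12, c₁=10, c₂=11, n=21
p_obs = C(9,1)·C(12,9)/C(21,10); sum pmf over tables with pmf ≤ p_obs
p-value (two-sided) = 0.00752
At α=0.01: p < α → reject H₀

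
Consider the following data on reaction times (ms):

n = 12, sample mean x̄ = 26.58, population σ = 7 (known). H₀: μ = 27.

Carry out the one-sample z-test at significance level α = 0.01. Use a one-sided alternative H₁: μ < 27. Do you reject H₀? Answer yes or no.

reject H₀: no

SE = σ/√n = 7/√12 = 2.0207
z = (x̄−μ₀)/SE = (26.58−27)/2.0207 = -0.2078
p-value (one-sided, H₁ less) = 0.41767
At α=0.01: p ≥ α → fail to reject H₀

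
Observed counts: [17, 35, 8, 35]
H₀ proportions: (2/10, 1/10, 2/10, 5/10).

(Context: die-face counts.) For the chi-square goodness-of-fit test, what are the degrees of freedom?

df = k − 1 = 4 − 1 = 3

degrees of freedom = 3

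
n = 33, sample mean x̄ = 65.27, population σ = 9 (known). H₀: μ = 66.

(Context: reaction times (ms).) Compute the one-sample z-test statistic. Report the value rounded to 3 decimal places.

SE = σ/√n = 9/√33 = 1.5667
z = (x̄−μ₀)/SE = (65.27−66)/1.5667 = -0.4659

test statistic = -0.466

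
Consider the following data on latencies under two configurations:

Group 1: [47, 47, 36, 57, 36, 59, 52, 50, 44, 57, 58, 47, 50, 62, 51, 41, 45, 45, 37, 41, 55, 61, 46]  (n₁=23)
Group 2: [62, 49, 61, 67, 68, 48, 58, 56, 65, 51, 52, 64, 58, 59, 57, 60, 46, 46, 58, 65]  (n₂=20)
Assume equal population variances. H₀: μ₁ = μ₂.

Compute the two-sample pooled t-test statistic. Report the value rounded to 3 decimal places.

test statistic = -3.802

x̄₁=48.870, s₁=7.864, n₁=23
x̄₂=57.500, s₂=6.879, n₂=20
s_p² = [22·7.864² + 19·6.879²]/41 = 55.1124
SE = √(s_p²·(1/23+1/20)) = 2.2698
t = (48.870−57.500)/2.2698 = -3.8024
df = 41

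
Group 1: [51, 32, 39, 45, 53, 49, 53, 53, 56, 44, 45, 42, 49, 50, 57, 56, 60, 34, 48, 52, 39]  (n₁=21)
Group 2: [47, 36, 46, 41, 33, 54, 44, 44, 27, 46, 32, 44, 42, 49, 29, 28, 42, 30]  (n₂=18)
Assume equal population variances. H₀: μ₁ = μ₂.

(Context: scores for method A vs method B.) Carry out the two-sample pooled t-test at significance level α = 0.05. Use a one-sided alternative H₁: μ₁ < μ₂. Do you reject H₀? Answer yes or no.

reject H₀: no

x̄₁=47.952, s₁=7.560, n₁=21
x̄₂=39.667, s₂=8.102, n₂=18
s_p² = [20·7.560² + 17·8.102²]/37 = 61.0528
SE = √(s_p²·(1/21+1/18)) = 2.5098
t = (47.952−39.667)/2.5098 = 3.3013
df = 37
p-value (one-sided, H₁ less) = 0.99893
At α=0.05: p ≥ α → fail to reject H₀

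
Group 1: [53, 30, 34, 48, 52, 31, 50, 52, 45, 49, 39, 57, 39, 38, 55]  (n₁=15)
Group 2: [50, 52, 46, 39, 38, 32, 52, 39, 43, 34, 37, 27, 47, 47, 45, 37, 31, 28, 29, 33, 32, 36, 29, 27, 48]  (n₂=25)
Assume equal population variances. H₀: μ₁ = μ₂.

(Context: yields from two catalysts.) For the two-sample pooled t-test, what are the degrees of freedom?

df = n₁ + n₂ − 2 = 15 + 25 − 2 = 38

degrees of freedom = 38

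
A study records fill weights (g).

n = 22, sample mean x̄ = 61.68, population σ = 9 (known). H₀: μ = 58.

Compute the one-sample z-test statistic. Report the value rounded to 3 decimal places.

SE = σ/√n = 9/√22 = 1.9188
z = (x̄−μ₀)/SE = (61.68−58)/1.9188 = 1.9179

test statistic = 1.918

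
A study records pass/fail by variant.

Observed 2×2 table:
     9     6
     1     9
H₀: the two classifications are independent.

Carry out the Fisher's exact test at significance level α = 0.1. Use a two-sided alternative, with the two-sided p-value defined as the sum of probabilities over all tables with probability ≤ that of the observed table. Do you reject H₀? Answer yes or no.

reject H₀: yes

Margins: r₁=15, r₂=10, c₁=10, c₂=15, n=25
p_obs = C(15,9)·C(10,1)/C(25,10); sum pmf over tables with pmf ≤ p_obs
p-value (two-sided) = 0.01772
At α=0.1: p < α → reject H₀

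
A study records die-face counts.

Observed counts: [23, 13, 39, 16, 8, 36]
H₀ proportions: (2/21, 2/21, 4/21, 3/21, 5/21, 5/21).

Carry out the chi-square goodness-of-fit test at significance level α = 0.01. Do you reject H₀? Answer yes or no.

n = 135; E_i = n·p_i = [12.86, 12.86, 25.71, 19.29, 32.14, 32.14]
χ² = (23−12.86)²/12.86 + (13−12.86)²/12.86 + (39−25.71)²/25.71 + (16−19.29)²/19.29 + (8−32.14)²/32.14 + (36−32.14)²/32.14 = 34.0241
df = 5
p-value (upper-tail) = 0.00000
At α=0.01: p < α → reject H₀

reject H₀: yes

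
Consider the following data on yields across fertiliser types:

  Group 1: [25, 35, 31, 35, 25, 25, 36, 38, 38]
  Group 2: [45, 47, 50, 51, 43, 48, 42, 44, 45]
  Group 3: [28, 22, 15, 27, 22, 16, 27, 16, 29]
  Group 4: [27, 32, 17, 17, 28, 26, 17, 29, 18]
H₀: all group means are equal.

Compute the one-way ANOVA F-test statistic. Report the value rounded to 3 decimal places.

Group means [32.00, 46.11, 22.44, 23.44], grand mean 31.000
SSB = Σnᵢ(x̄ᵢ−x̄)² = 3236.667; SSW = ΣΣ(x−x̄ᵢ)² = 883.333
MSB = 3236.667/3 = 1078.8889; MSW = 883.333/32 = 27.6042
F = MSB/MSW = 39.0843
df = (3, 32)

test statistic = 39.084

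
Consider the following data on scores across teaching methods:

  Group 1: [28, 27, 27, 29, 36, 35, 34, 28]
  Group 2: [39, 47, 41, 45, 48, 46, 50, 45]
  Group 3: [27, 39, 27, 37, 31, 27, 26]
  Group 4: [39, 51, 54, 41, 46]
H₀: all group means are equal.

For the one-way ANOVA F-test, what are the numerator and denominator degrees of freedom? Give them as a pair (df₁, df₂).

k = 4 groups, N = 28 total
df = (k−1, N−k) = (4−1, 28−4) = (3, 24)

degrees of freedom = [3, 24]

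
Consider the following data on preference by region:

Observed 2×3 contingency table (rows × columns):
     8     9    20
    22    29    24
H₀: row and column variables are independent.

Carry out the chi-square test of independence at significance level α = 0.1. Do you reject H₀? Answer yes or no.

Row totals [37, 75], col totals [30, 38, 44], n=112
χ² = (8−9.91)²/9.91 + (9−12.55)²/12.55 + (20−14.54)²/14.54 + (22−20.09)²/20.09 + (29−25.45)²/25.45 + (24−29.46)²/29.46 = 5.1198
df = 2
p-value (upper-tail) = 0.07731
At α=0.1: p < α → reject H₀

reject H₀: yes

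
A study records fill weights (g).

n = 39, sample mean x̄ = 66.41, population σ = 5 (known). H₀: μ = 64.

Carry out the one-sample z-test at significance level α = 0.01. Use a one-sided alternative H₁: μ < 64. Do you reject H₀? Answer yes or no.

reject H₀: no

SE = σ/√n = 5/√39 = 0.8006
z = (x̄−μ₀)/SE = (66.41−64)/0.8006 = 3.0101
p-value (one-sided, H₁ less) = 0.99869
At α=0.01: p ≥ α → fail to reject H₀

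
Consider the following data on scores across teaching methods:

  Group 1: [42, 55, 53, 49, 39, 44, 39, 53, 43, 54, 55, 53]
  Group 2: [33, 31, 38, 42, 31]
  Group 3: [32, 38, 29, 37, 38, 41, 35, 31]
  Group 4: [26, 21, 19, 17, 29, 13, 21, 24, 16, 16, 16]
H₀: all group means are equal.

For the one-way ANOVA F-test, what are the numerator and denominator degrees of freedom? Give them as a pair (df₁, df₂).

k = 4 groups, N = 36 total
df = (k−1, N−k) = (4−1, 36−4) = (3, 32)

degrees of freedom = [3, 32]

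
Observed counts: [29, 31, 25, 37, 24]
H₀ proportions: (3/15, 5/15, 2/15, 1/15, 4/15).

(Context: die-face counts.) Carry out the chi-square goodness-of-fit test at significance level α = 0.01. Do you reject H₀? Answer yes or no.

reject H₀: yes

n = 146; E_i = n·p_i = [29.20, 48.67, 19.47, 9.73, 38.93]
χ² = (29−29.20)²/29.20 + (31−48.67)²/48.67 + (25−19.47)²/19.47 + (37−9.73)²/9.73 + (24−38.93)²/38.93 = 90.0993
df = 4
p-value (upper-tail) = 0.00000
At α=0.01: p < α → reject H₀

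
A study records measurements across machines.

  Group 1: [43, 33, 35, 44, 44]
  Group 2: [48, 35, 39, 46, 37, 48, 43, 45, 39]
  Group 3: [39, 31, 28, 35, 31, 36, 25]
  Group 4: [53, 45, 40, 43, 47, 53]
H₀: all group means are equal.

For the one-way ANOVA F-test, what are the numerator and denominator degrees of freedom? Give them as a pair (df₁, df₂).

k = 4 groups, N = 27 total
df = (k−1, N−k) = (4−1, 27−4) = (3, 23)

degrees of freedom = [3, 23]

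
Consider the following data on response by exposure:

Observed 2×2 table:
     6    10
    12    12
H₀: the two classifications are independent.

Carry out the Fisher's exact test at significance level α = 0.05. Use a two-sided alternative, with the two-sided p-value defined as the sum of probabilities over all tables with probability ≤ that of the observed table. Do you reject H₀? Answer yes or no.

reject H₀: no

Margins: r₁=16, r₂=24, c₁=18, c₂=22, n=40
p_obs = C(16,6)·C(24,12)/C(40,18); sum pmf over tables with pmf ≤ p_obs
p-value (two-sided) = 0.52551
At α=0.05: p ≥ α → fail to reject H₀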